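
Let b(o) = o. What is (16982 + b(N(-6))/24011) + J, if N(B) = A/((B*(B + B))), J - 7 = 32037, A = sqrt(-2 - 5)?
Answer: 49026 + I*sqrt(7)/1728792 ≈ 49026.0 + 1.5304e-6*I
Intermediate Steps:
A = I*sqrt(7) (A = sqrt(-7) = I*sqrt(7) ≈ 2.6458*I)
J = 32044 (J = 7 + 32037 = 32044)
N(B) = I*sqrt(7)/(2*B**2) (N(B) = (I*sqrt(7))/((B*(B + B))) = (I*sqrt(7))/((B*(2*B))) = (I*sqrt(7))/((2*B**2)) = (I*sqrt(7))*(1/(2*B**2)) = I*sqrt(7)/(2*B**2))
(16982 + b(N(-6))/24011) + J = (16982 + ((1/2)*I*sqrt(7)/(-6)**2)/24011) + 32044 = (16982 + ((1/2)*I*sqrt(7)*(1/36))*(1/24011)) + 32044 = (16982 + (I*sqrt(7)/72)*(1/24011)) + 32044 = (16982 + I*sqrt(7)/1728792) + 32044 = 49026 + I*sqrt(7)/1728792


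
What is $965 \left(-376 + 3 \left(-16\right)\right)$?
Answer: $-409160$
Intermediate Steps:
$965 \left(-376 + 3 \left(-16\right)\right) = 965 \left(-376 - 48\right) = 965 \left(-424\right) = -409160$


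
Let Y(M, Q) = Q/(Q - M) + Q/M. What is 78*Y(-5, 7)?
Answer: -637/10 ≈ -63.700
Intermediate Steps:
Y(M, Q) = Q/M + Q/(Q - M)
78*Y(-5, 7) = 78*(-1*7²/(-5*(-5 - 1*7))) = 78*(-1*(-⅕)*49/(-5 - 7)) = 78*(-1*(-⅕)*49/(-12)) = 78*(-1*(-⅕)*49*(-1/12)) = 78*(-49/60) = -637/10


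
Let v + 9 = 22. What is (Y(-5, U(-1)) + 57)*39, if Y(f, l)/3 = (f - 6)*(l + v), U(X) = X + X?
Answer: -11934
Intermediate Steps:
v = 13 (v = -9 + 22 = 13)
U(X) = 2*X
Y(f, l) = 3*(-6 + f)*(13 + l) (Y(f, l) = 3*((f - 6)*(l + 13)) = 3*((-6 + f)*(13 + l)) = 3*(-6 + f)*(13 + l))
(Y(-5, U(-1)) + 57)*39 = ((-234 - 36*(-1) + 39*(-5) + 3*(-5)*(2*(-1))) + 57)*39 = ((-234 - 18*(-2) - 195 + 3*(-5)*(-2)) + 57)*39 = ((-234 + 36 - 195 + 30) + 57)*39 = (-363 + 57)*39 = -306*39 = -11934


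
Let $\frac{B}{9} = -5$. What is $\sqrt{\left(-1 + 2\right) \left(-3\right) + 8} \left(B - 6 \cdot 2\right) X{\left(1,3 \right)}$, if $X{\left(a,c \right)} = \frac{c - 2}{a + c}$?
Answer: $- \frac{57 \sqrt{5}}{4} \approx -31.864$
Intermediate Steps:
$X{\left(a,c \right)} = \frac{-2 + c}{a + c}$
$B = -45$ ($B = 9 \left(-5\right) = -45$)
$\sqrt{\left(-1 + 2\right) \left(-3\right) + 8} \left(B - 6 \cdot 2\right) X{\left(1,3 \right)} = \sqrt{\left(-1 + 2\right) \left(-3\right) + 8} \left(-45 - 6 \cdot 2\right) \frac{-2 + 3}{1 + 3} = \sqrt{1 \left(-3\right) + 8} \left(-45 - 12\right) \frac{1}{4} \cdot 1 = \sqrt{-3 + 8} \left(-45 - 12\right) \frac{1}{4} \cdot 1 = \sqrt{5} \left(-57\right) \frac{1}{4} = - 57 \sqrt{5} \cdot \frac{1}{4} = - \frac{57 \sqrt{5}}{4}$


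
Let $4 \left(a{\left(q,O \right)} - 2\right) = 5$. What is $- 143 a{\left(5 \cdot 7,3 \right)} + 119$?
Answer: $- \frac{1383}{4} \approx -345.75$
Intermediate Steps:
$a{\left(q,O \right)} = \frac{13}{4}$ ($a{\left(q,O \right)} = 2 + \frac{1}{4} \cdot 5 = 2 + \frac{5}{4} = \frac{13}{4}$)
$- 143 a{\left(5 \cdot 7,3 \right)} + 119 = \left(-143\right) \frac{13}{4} + 119 = - \frac{1859}{4} + 119 = - \frac{1383}{4}$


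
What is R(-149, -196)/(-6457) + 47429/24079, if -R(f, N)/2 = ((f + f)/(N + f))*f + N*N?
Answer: 67434602539/4876358685 ≈ 13.829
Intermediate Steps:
R(f, N) = -2*N² - 4*f²/(N + f) (R(f, N) = -2*(((f + f)/(N + f))*f + N*N) = -2*(((2*f)/(N + f))*f + N²) = -2*((2*f/(N + f))*f + N²) = -2*(2*f²/(N + f) + N²) = -2*(N² + 2*f²/(N + f)) = -2*N² - 4*f²/(N + f))
R(-149, -196)/(-6457) + 47429/24079 = (2*(-1*(-196)³ - 2*(-149)² - 1*(-149)*(-196)²)/(-196 - 149))/(-6457) + 47429/24079 = (2*(-1*(-7529536) - 2*22201 - 1*(-149)*38416)/(-345))*(-1/6457) + 47429*(1/24079) = (2*(-1/345)*(7529536 - 44402 + 5723984))*(-1/6457) + 47429/24079 = (2*(-1/345)*13209118)*(-1/6457) + 47429/24079 = -26418236/345*(-1/6457) + 47429/24079 = 26418236/2227665 + 47429/24079 = 67434602539/4876358685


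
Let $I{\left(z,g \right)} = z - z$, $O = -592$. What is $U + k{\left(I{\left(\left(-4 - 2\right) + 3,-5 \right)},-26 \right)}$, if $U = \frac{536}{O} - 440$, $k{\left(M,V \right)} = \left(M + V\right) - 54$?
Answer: $- \frac{38547}{74} \approx -520.91$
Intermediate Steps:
$I{\left(z,g \right)} = 0$
$k{\left(M,V \right)} = -54 + M + V$
$U = - \frac{32627}{74}$ ($U = \frac{536}{-592} - 440 = 536 \left(- \frac{1}{592}\right) - 440 = - \frac{67}{74} - 440 = - \frac{32627}{74} \approx -440.91$)
$U + k{\left(I{\left(\left(-4 - 2\right) + 3,-5 \right)},-26 \right)} = - \frac{32627}{74} - 80 = - \frac{38547}{74}$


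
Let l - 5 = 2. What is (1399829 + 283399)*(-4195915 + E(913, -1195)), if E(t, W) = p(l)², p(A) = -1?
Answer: -7062679930392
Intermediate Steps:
l = 7 (l = 5 + 2 = 7)
E(t, W) = 1 (E(t, W) = (-1)² = 1)
(1399829 + 283399)*(-4195915 + E(913, -1195)) = (1399829 + 283399)*(-4195915 + 1) = 1683228*(-4195914) = -7062679930392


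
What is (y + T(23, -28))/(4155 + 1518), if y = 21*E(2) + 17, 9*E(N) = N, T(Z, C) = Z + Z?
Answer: 203/17019 ≈ 0.011928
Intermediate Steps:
T(Z, C) = 2*Z
E(N) = N/9
y = 65/3 (y = 21*((1/9)*2) + 17 = 21*(2/9) + 17 = 14/3 + 17 = 65/3 ≈ 21.667)
(y + T(23, -28))/(4155 + 1518) = (65/3 + 2*23)/(4155 + 1518) = (65/3 + 46)/5673 = (203/3)*(1/5673) = 203/17019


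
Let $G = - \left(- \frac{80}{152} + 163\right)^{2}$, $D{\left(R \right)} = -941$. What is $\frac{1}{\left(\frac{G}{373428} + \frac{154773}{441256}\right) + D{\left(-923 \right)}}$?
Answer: $- \frac{86965821272}{81810481701547} \approx -0.001063$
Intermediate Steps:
$G = - \frac{9529569}{361}$ ($G = - \left(\left(-80\right) \frac{1}{152} + 163\right)^{2} = - \left(- \frac{10}{19} + 163\right)^{2} = - \left(\frac{3087}{19}\right)^{2} = \left(-1\right) \frac{9529569}{361} = - \frac{9529569}{361} \approx -26398.0$)
$\frac{1}{\left(\frac{G}{373428} + \frac{154773}{441256}\right) + D{\left(-923 \right)}} = \frac{1}{\left(- \frac{9529569}{361 \cdot 373428} + \frac{154773}{441256}\right) - 941} = \frac{1}{\left(\left(- \frac{9529569}{361}\right) \frac{1}{373428} + 154773 \cdot \frac{1}{441256}\right) - 941} = \frac{1}{\left(- \frac{1058841}{14978612} + \frac{154773}{441256}\right) - 941} = \frac{1}{\frac{24356115405}{86965821272} - 941} = \frac{1}{- \frac{81810481701547}{86965821272}} = - \frac{86965821272}{81810481701547}$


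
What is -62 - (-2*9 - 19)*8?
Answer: 234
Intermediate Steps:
-62 - (-2*9 - 19)*8 = -62 - (-18 - 19)*8 = -62 - (-37)*8 = -62 - 1*(-296) = -62 + 296 = 234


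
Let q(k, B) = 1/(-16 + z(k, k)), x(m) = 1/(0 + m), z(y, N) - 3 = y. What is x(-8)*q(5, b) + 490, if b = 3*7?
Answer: 31361/64 ≈ 490.02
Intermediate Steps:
z(y, N) = 3 + y
b = 21
x(m) = 1/m
q(k, B) = 1/(-13 + k) (q(k, B) = 1/(-16 + (3 + k)) = 1/(-13 + k))
x(-8)*q(5, b) + 490 = 1/((-8)*(-13 + 5)) + 490 = -⅛/(-8) + 490 = -⅛*(-⅛) + 490 = 1/64 + 490 = 31361/64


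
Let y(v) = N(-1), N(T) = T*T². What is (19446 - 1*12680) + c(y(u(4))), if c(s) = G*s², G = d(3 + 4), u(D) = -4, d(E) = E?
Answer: 6773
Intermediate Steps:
N(T) = T³
y(v) = -1 (y(v) = (-1)³ = -1)
G = 7 (G = 3 + 4 = 7)
c(s) = 7*s²
(19446 - 1*12680) + c(y(u(4))) = (19446 - 1*12680) + 7*(-1)² = (19446 - 12680) + 7*1 = 6766 + 7 = 6773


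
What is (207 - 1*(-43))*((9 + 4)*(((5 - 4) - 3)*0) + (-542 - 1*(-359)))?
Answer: -45750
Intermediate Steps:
(207 - 1*(-43))*((9 + 4)*(((5 - 4) - 3)*0) + (-542 - 1*(-359))) = (207 + 43)*(13*((1 - 3)*0) + (-542 + 359)) = 250*(13*(-2*0) - 183) = 250*(13*0 - 183) = 250*(0 - 183) = 250*(-183) = -45750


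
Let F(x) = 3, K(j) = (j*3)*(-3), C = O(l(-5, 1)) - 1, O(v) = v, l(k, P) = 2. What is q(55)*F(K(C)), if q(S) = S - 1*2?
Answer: 159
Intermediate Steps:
q(S) = -2 + S (q(S) = S - 2 = -2 + S)
C = 1 (C = 2 - 1 = 1)
K(j) = -9*j (K(j) = (3*j)*(-3) = -9*j)
q(55)*F(K(C)) = (-2 + 55)*3 = 53*3 = 159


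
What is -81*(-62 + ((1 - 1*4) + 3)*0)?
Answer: 5022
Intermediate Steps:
-81*(-62 + ((1 - 1*4) + 3)*0) = -81*(-62 + ((1 - 4) + 3)*0) = -81*(-62 + (-3 + 3)*0) = -81*(-62 + 0*0) = -81*(-62 + 0) = -81*(-62) = 5022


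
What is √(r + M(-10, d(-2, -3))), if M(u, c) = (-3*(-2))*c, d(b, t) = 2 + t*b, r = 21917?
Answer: √21965 ≈ 148.21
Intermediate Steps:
d(b, t) = 2 + b*t
M(u, c) = 6*c
√(r + M(-10, d(-2, -3))) = √(21917 + 6*(2 - 2*(-3))) = √(21917 + 6*(2 + 6)) = √(21917 + 6*8) = √(21917 + 48) = √21965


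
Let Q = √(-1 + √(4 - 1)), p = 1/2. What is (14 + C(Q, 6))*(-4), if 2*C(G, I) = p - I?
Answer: -45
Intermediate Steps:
p = ½ ≈ 0.50000
Q = √(-1 + √3) ≈ 0.85560
C(G, I) = ¼ - I/2 (C(G, I) = (½ - I)/2 = ¼ - I/2)
(14 + C(Q, 6))*(-4) = (14 + (¼ - ½*6))*(-4) = (14 + (¼ - 3))*(-4) = (14 - 11/4)*(-4) = (45/4)*(-4) = -45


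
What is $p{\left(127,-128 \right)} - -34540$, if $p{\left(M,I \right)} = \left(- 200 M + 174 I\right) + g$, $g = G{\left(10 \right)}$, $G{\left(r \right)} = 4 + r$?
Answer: $-13118$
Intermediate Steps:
$g = 14$ ($g = 4 + 10 = 14$)
$p{\left(M,I \right)} = 14 - 200 M + 174 I$ ($p{\left(M,I \right)} = \left(- 200 M + 174 I\right) + 14 = 14 - 200 M + 174 I$)
$p{\left(127,-128 \right)} - -34540 = \left(14 - 25400 + 174 \left(-128\right)\right) - -34540 = \left(14 - 25400 - 22272\right) + 34540 = -47658 + 34540 = -13118$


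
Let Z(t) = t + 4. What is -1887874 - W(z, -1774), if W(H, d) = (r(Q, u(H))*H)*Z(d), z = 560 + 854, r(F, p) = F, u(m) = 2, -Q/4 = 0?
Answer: -1887874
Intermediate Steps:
Q = 0 (Q = -4*0 = 0)
Z(t) = 4 + t
z = 1414
W(H, d) = 0 (W(H, d) = (0*H)*(4 + d) = 0*(4 + d) = 0)
-1887874 - W(z, -1774) = -1887874 - 1*0 = -1887874 + 0 = -1887874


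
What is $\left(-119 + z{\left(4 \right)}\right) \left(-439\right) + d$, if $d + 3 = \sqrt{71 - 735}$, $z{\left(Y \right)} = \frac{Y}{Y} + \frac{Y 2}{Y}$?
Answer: $50921 + 2 i \sqrt{166} \approx 50921.0 + 25.768 i$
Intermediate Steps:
$z{\left(Y \right)} = 3$ ($z{\left(Y \right)} = 1 + \frac{2 Y}{Y} = 1 + 2 = 3$)
$d = -3 + 2 i \sqrt{166}$ ($d = -3 + \sqrt{71 - 735} = -3 + \sqrt{-664} = -3 + 2 i \sqrt{166} \approx -3.0 + 25.768 i$)
$\left(-119 + z{\left(4 \right)}\right) \left(-439\right) + d = \left(-119 + 3\right) \left(-439\right) - \left(3 - 2 i \sqrt{166}\right) = \left(-116\right) \left(-439\right) - \left(3 - 2 i \sqrt{166}\right) = 50924 - \left(3 - 2 i \sqrt{166}\right) = 50921 + 2 i \sqrt{166}$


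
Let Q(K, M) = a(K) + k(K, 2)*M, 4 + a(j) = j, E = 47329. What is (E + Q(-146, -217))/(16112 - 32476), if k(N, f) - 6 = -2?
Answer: -46311/16364 ≈ -2.8301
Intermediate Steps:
k(N, f) = 4 (k(N, f) = 6 - 2 = 4)
a(j) = -4 + j
Q(K, M) = -4 + K + 4*M (Q(K, M) = (-4 + K) + 4*M = -4 + K + 4*M)
(E + Q(-146, -217))/(16112 - 32476) = (47329 + (-4 - 146 + 4*(-217)))/(16112 - 32476) = (47329 + (-4 - 146 - 868))/(-16364) = (47329 - 1018)*(-1/16364) = 46311*(-1/16364) = -46311/16364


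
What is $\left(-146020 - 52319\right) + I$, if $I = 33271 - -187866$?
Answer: $22798$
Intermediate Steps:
$I = 221137$ ($I = 33271 + 187866 = 221137$)
$\left(-146020 - 52319\right) + I = \left(-146020 - 52319\right) + 221137 = -198339 + 221137 = 22798$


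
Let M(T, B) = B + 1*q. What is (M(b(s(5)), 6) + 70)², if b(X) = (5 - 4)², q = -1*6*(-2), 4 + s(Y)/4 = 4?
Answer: 7744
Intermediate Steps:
s(Y) = 0 (s(Y) = -16 + 4*4 = -16 + 16 = 0)
q = 12 (q = -6*(-2) = 12)
b(X) = 1 (b(X) = 1² = 1)
M(T, B) = 12 + B (M(T, B) = B + 1*12 = B + 12 = 12 + B)
(M(b(s(5)), 6) + 70)² = ((12 + 6) + 70)² = (18 + 70)² = 88² = 7744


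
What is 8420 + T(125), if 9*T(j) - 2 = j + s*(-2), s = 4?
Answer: 75899/9 ≈ 8433.2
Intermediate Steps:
T(j) = -⅔ + j/9 (T(j) = 2/9 + (j + 4*(-2))/9 = 2/9 + (j - 8)/9 = 2/9 + (-8 + j)/9 = 2/9 + (-8/9 + j/9) = -⅔ + j/9)
8420 + T(125) = 8420 + (-⅔ + (⅑)*125) = 8420 + (-⅔ + 125/9) = 8420 + 119/9 = 75899/9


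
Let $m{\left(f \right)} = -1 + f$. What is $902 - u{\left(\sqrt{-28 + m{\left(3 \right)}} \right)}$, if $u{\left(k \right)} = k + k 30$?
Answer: $902 - 31 i \sqrt{26} \approx 902.0 - 158.07 i$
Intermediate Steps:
$u{\left(k \right)} = 31 k$ ($u{\left(k \right)} = k + 30 k = 31 k$)
$902 - u{\left(\sqrt{-28 + m{\left(3 \right)}} \right)} = 902 - 31 \sqrt{-28 + \left(-1 + 3\right)} = 902 - 31 \sqrt{-28 + 2} = 902 - 31 \sqrt{-26} = 902 - 31 i \sqrt{26}$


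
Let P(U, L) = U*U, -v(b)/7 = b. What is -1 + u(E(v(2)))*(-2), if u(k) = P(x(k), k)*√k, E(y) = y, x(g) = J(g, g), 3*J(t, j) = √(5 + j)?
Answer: -1 + 2*I*√14 ≈ -1.0 + 7.4833*I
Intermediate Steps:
v(b) = -7*b
J(t, j) = √(5 + j)/3
x(g) = √(5 + g)/3
P(U, L) = U²
u(k) = √k*(5/9 + k/9) (u(k) = (√(5 + k)/3)²*√k = (5/9 + k/9)*√k = √k*(5/9 + k/9))
-1 + u(E(v(2)))*(-2) = -1 + (√(-7*2)*(5 - 7*2)/9)*(-2) = -1 + (√(-14)*(5 - 14)/9)*(-2) = -1 + ((⅑)*(I*√14)*(-9))*(-2) = -1 - I*√14*(-2) = -1 + 2*I*√14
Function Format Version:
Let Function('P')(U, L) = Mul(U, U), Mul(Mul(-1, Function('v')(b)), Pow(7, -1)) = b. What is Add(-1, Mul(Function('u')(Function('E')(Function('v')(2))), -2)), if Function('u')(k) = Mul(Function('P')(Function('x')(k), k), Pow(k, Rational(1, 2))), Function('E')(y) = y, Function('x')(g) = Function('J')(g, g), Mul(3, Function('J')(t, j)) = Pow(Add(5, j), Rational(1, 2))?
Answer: Add(-1, Mul(2, I, Pow(14, Rational(1, 2)))) ≈ Add(-1.0000, Mul(7.4833, I))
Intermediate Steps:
Function('v')(b) = Mul(-7, b)
Function('J')(t, j) = Mul(Rational(1, 3), Pow(Add(5, j), Rational(1, 2)))
Function('x')(g) = Mul(Rational(1, 3), Pow(Add(5, g), Rational(1, 2)))
Function('P')(U, L) = Pow(U, 2)
Function('u')(k) = Mul(Pow(k, Rational(1, 2)), Add(Rational(5, 9), Mul(Rational(1, 9), k))) (Function('u')(k) = Mul(Pow(Mul(Rational(1, 3), Pow(Add(5, k), Rational(1, 2))), 2), Pow(k, Rational(1, 2))) = Mul(Add(Rational(5, 9), Mul(Rational(1, 9), k)), Pow(k, Rational(1, 2))) = Mul(Pow(k, Rational(1, 2)), Add(Rational(5, 9), Mul(Rational(1, 9), k))))
Add(-1, Mul(Function('u')(Function('E')(Function('v')(2))), -2)) = Add(-1, Mul(Mul(Rational(1, 9), Pow(Mul(-7, 2), Rational(1, 2)), Add(5, Mul(-7, 2))), -2)) = Add(-1, Mul(Mul(Rational(1, 9), Pow(-14, Rational(1, 2)), Add(5, -14)), -2)) = Add(-1, Mul(Mul(Rational(1, 9), Mul(I, Pow(14, Rational(1, 2))), -9), -2)) = Add(-1, Mul(Mul(-1, I, Pow(14, Rational(1, 2))), -2)) = Add(-1, Mul(2, I, Pow(14, Rational(1, 2))))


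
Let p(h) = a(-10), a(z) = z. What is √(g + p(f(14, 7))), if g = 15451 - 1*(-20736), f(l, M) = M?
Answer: √36177 ≈ 190.20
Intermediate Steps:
p(h) = -10
g = 36187 (g = 15451 + 20736 = 36187)
√(g + p(f(14, 7))) = √(36187 - 10) = √36177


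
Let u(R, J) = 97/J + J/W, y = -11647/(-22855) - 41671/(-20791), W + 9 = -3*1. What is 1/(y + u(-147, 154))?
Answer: -15680884065/151941156779 ≈ -0.10320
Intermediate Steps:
W = -12 (W = -9 - 3*1 = -9 - 3 = -12)
y = 1194543482/475178305 (y = -11647*(-1/22855) - 41671*(-1/20791) = 11647/22855 + 41671/20791 = 1194543482/475178305 ≈ 2.5139)
u(R, J) = 97/J - J/12 (u(R, J) = 97/J + J/(-12) = 97/J + J*(-1/12) = 97/J - J/12)
1/(y + u(-147, 154)) = 1/(1194543482/475178305 + (97/154 - 1/12*154)) = 1/(1194543482/475178305 + (97*(1/154) - 77/6)) = 1/(1194543482/475178305 + (97/154 - 77/6)) = 1/(1194543482/475178305 - 2819/231) = 1/(-151941156779/15680884065) = -15680884065/151941156779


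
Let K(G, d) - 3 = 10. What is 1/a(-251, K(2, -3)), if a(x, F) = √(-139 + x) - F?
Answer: -1/43 - I*√390/559 ≈ -0.023256 - 0.035328*I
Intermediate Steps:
K(G, d) = 13 (K(G, d) = 3 + 10 = 13)
1/a(-251, K(2, -3)) = 1/(√(-139 - 251) - 1*13) = 1/(√(-390) - 13) = 1/(I*√390 - 13) = 1/(-13 + I*√390)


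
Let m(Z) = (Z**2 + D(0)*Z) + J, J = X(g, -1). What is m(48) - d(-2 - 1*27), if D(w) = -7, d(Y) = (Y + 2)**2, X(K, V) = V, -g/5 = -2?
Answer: 1238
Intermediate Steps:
g = 10 (g = -5*(-2) = 10)
d(Y) = (2 + Y)**2
J = -1
m(Z) = -1 + Z**2 - 7*Z (m(Z) = (Z**2 - 7*Z) - 1 = -1 + Z**2 - 7*Z)
m(48) - d(-2 - 1*27) = (-1 + 48**2 - 7*48) - (2 + (-2 - 1*27))**2 = (-1 + 2304 - 336) - (2 + (-2 - 27))**2 = 1967 - (2 - 29)**2 = 1967 - 1*(-27)**2 = 1967 - 1*729 = 1967 - 729 = 1238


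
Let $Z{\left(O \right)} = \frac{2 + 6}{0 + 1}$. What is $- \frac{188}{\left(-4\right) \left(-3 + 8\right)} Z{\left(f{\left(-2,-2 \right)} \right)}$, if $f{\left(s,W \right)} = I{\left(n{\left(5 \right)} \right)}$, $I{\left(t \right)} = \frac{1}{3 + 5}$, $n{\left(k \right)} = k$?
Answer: $\frac{376}{5} \approx 75.2$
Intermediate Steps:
$I{\left(t \right)} = \frac{1}{8}$
$f{\left(s,W \right)} = \frac{1}{8}$
$Z{\left(O \right)} = 8$ ($Z{\left(O \right)} = \frac{8}{1} = 8 \cdot 1 = 8$)
$- \frac{188}{\left(-4\right) \left(-3 + 8\right)} Z{\left(f{\left(-2,-2 \right)} \right)} = - \frac{188}{\left(-4\right) \left(-3 + 8\right)} 8 = - \frac{188}{\left(-4\right) 5} \cdot 8 = - \frac{188}{-20} \cdot 8 = \left(-188\right) \left(- \frac{1}{20}\right) 8 = \frac{47}{5} \cdot 8 = \frac{376}{5}$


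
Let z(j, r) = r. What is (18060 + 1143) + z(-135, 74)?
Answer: 19277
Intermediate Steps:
(18060 + 1143) + z(-135, 74) = (18060 + 1143) + 74 = 19203 + 74 = 19277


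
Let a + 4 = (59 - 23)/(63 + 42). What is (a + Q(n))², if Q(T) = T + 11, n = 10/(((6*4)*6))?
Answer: 348905041/6350400 ≈ 54.942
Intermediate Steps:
n = 5/72 (n = 10/((24*6)) = 10/144 = 10*(1/144) = 5/72 ≈ 0.069444)
a = -128/35 (a = -4 + (59 - 23)/(63 + 42) = -4 + 36/105 = -4 + 36*(1/105) = -4 + 12/35 = -128/35 ≈ -3.6571)
Q(T) = 11 + T
(a + Q(n))² = (-128/35 + (11 + 5/72))² = (-128/35 + 797/72)² = (18679/2520)² = 348905041/6350400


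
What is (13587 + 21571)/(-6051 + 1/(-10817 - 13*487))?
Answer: -602889384/103762549 ≈ -5.8103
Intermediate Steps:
(13587 + 21571)/(-6051 + 1/(-10817 - 13*487)) = 35158/(-6051 + 1/(-10817 - 6331)) = 35158/(-6051 + 1/(-17148)) = 35158/(-6051 - 1/17148) = 35158/(-103762549/17148) = 35158*(-17148/103762549) = -602889384/103762549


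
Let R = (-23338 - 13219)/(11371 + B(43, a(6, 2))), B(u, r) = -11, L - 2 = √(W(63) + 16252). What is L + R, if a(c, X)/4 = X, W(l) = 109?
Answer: -13837/11360 + √16361 ≈ 126.69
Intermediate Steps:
a(c, X) = 4*X
L = 2 + √16361 (L = 2 + √(109 + 16252) = 2 + √16361 ≈ 129.91)
R = -36557/11360 (R = (-23338 - 13219)/(11371 - 11) = -36557/11360 ≈ -3.2180)
L + R = (2 + √16361) - 36557/11360 = -13837/11360 + √16361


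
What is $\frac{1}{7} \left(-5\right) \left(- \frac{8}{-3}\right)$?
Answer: $- \frac{40}{21} \approx -1.9048$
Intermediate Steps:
$\frac{1}{7} \left(-5\right) \left(- \frac{8}{-3}\right) = \frac{1}{7} \left(-5\right) \left(\left(-8\right) \left(- \frac{1}{3}\right)\right) = \left(- \frac{5}{7}\right) \frac{8}{3} = - \frac{40}{21}$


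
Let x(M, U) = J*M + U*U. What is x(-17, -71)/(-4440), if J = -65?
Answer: -3073/2220 ≈ -1.3842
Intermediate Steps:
x(M, U) = U² - 65*M (x(M, U) = -65*M + U*U = -65*M + U² = U² - 65*M)
x(-17, -71)/(-4440) = ((-71)² - 65*(-17))/(-4440) = (5041 + 1105)*(-1/4440) = 6146*(-1/4440) = -3073/2220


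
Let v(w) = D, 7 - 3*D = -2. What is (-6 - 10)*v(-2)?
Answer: -48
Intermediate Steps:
D = 3 (D = 7/3 - ⅓*(-2) = 7/3 + ⅔ = 3)
v(w) = 3
(-6 - 10)*v(-2) = (-6 - 10)*3 = -16*3 = -48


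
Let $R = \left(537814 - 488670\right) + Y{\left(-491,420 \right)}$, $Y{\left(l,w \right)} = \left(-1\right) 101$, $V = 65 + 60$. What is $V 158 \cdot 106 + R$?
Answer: $2142543$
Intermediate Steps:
$V = 125$
$Y{\left(l,w \right)} = -101$
$R = 49043$ ($R = \left(537814 - 488670\right) - 101 = 49144 - 101 = 49043$)
$V 158 \cdot 106 + R = 125 \cdot 158 \cdot 106 + 49043 = 19750 \cdot 106 + 49043 = 2093500 + 49043 = 2142543$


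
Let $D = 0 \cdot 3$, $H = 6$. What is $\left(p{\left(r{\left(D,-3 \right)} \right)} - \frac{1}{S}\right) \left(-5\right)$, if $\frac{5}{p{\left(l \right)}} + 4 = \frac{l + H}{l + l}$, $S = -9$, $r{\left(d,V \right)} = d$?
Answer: $- \frac{5}{9} \approx -0.55556$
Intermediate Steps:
$D = 0$
$p{\left(l \right)} = \frac{5}{-4 + \frac{6 + l}{2 l}}$ ($p{\left(l \right)} = \frac{5}{-4 + \frac{l + 6}{l + l}} = \frac{5}{-4 + \frac{6 + l}{2 l}}$)
$\left(p{\left(r{\left(D,-3 \right)} \right)} - \frac{1}{S}\right) \left(-5\right) = \left(\left(-10\right) 0 \frac{1}{-6 + 7 \cdot 0} - \frac{1}{-9}\right) \left(-5\right) = \left(\left(-10\right) 0 \frac{1}{-6 + 0} - - \frac{1}{9}\right) \left(-5\right) = \left(\left(-10\right) 0 \frac{1}{-6} + \frac{1}{9}\right) \left(-5\right) = \left(\left(-10\right) 0 \left(- \frac{1}{6}\right) + \frac{1}{9}\right) \left(-5\right) = \left(0 + \frac{1}{9}\right) \left(-5\right) = \frac{1}{9} \left(-5\right) = - \frac{5}{9}$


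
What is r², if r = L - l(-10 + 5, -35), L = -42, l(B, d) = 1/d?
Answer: 2157961/1225 ≈ 1761.6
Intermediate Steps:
r = -1469/35 (r = -42 - 1/(-35) = -42 - 1*(-1/35) = -42 + 1/35 = -1469/35 ≈ -41.971)
r² = (-1469/35)² = 2157961/1225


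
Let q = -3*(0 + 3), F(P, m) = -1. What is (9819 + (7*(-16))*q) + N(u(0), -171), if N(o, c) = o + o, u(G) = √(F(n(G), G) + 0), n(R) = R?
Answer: 10827 + 2*I ≈ 10827.0 + 2.0*I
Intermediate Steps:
q = -9 (q = -3*3 = -9)
u(G) = I (u(G) = √(-1 + 0) = √(-1) = I)
N(o, c) = 2*o
(9819 + (7*(-16))*q) + N(u(0), -171) = (9819 + (7*(-16))*(-9)) + 2*I = (9819 - 112*(-9)) + 2*I = (9819 + 1008) + 2*I = 10827 + 2*I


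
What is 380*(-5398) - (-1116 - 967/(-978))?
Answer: -2005022239/978 ≈ -2.0501e+6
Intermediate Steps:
380*(-5398) - (-1116 - 967/(-978)) = -2051240 - (-1116 - 1/978*(-967)) = -2051240 - (-1116 + 967/978) = -2051240 - 1*(-1090481/978) = -2051240 + 1090481/978 = -2005022239/978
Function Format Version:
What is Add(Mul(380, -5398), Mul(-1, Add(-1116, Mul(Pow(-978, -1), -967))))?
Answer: Rational(-2005022239, 978) ≈ -2.0501e+6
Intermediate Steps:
Add(Mul(380, -5398), Mul(-1, Add(-1116, Mul(Pow(-978, -1), -967)))) = Add(-2051240, Mul(-1, Add(-1116, Mul(Rational(-1, 978), -967)))) = Add(-2051240, Mul(-1, Add(-1116, Rational(967, 978)))) = Add(-2051240, Mul(-1, Rational(-1090481, 978))) = Add(-2051240, Rational(1090481, 978)) = Rational(-2005022239, 978)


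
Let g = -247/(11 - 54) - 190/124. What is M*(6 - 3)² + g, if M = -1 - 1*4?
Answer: -108741/2666 ≈ -40.788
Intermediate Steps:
g = 11229/2666 (g = -247/(-43) - 190*1/124 = -247*(-1/43) - 95/62 = 247/43 - 95/62 = 11229/2666 ≈ 4.2119)
M = -5 (M = -1 - 4 = -5)
M*(6 - 3)² + g = -5*(6 - 3)² + 11229/2666 = -5*3² + 11229/2666 = -5*9 + 11229/2666 = -45 + 11229/2666 = -108741/2666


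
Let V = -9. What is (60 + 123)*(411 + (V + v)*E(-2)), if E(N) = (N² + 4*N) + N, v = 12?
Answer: 71919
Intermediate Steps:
E(N) = N² + 5*N
(60 + 123)*(411 + (V + v)*E(-2)) = (60 + 123)*(411 + (-9 + 12)*(-2*(5 - 2))) = 183*(411 + 3*(-2*3)) = 183*(411 + 3*(-6)) = 183*(411 - 18) = 183*393 = 71919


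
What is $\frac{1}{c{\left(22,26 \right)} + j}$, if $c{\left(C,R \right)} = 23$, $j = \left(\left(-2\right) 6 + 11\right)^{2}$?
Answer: $\frac{1}{24} \approx 0.041667$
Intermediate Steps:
$j = 1$ ($j = \left(-12 + 11\right)^{2} = \left(-1\right)^{2} = 1$)
$\frac{1}{c{\left(22,26 \right)} + j} = \frac{1}{23 + 1} = \frac{1}{24}$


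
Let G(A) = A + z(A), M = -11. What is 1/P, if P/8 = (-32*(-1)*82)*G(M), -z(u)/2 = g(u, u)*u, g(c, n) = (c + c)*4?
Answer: -1/40871424 ≈ -2.4467e-8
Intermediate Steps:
g(c, n) = 8*c (g(c, n) = (2*c)*4 = 8*c)
z(u) = -16*u**2 (z(u) = -2*8*u*u = -16*u**2)
G(A) = A - 16*A**2
P = -40871424 (P = 8*((-32*(-1)*82)*(-11*(1 - 16*(-11)))) = 8*((32*82)*(-11*(1 + 176))) = 8*(2624*(-11*177)) = 8*(2624*(-1947)) = 8*(-5108928) = -40871424)
1/P = 1/(-40871424) = -1/40871424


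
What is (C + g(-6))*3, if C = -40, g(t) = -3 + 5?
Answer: -114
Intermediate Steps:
g(t) = 2
(C + g(-6))*3 = (-40 + 2)*3 = -38*3 = -114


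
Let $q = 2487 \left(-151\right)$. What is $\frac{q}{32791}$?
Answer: $- \frac{375537}{32791} \approx -11.452$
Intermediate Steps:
$q = -375537$
$\frac{q}{32791} = - \frac{375537}{32791}$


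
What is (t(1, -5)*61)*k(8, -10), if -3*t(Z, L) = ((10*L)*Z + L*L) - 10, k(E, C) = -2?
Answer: -4270/3 ≈ -1423.3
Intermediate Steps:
t(Z, L) = 10/3 - L**2/3 - 10*L*Z/3 (t(Z, L) = -(((10*L)*Z + L*L) - 10)/3 = -((10*L*Z + L**2) - 10)/3 = -((L**2 + 10*L*Z) - 10)/3 = -(-10 + L**2 + 10*L*Z)/3 = 10/3 - L**2/3 - 10*L*Z/3)
(t(1, -5)*61)*k(8, -10) = ((10/3 - 1/3*(-5)**2 - 10/3*(-5)*1)*61)*(-2) = ((10/3 - 1/3*25 + 50/3)*61)*(-2) = ((10/3 - 25/3 + 50/3)*61)*(-2) = ((35/3)*61)*(-2) = (2135/3)*(-2) = -4270/3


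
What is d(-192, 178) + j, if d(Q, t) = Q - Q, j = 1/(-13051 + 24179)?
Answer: 1/11128 ≈ 8.9863e-5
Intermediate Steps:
j = 1/11128 ≈ 8.9863e-5
d(Q, t) = 0
d(-192, 178) + j = 0 + 1/11128 = 1/11128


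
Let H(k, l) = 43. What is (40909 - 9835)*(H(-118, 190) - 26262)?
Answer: -814729206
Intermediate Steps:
(40909 - 9835)*(H(-118, 190) - 26262) = (40909 - 9835)*(43 - 26262) = 31074*(-26219) = -814729206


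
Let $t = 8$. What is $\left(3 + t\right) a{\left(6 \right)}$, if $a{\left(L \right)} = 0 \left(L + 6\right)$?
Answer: $0$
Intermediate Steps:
$a{\left(L \right)} = 0$ ($a{\left(L \right)} = 0 \left(6 + L\right) = 0$)
$\left(3 + t\right) a{\left(6 \right)} = \left(3 + 8\right) 0 = 11 \cdot 0 = 0$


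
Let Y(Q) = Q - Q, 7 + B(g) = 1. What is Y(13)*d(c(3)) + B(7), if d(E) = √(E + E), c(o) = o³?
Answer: -6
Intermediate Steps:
B(g) = -6 (B(g) = -7 + 1 = -6)
Y(Q) = 0
d(E) = √2*√E (d(E) = √(2*E) = √2*√E)
Y(13)*d(c(3)) + B(7) = 0*(√2*√(3³)) - 6 = 0*(√2*√27) - 6 = 0*(√2*(3*√3)) - 6 = 0*(3*√6) - 6 = 0 - 6 = -6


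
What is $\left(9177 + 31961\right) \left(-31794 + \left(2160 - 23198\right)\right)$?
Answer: $-2173402816$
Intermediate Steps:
$\left(9177 + 31961\right) \left(-31794 + \left(2160 - 23198\right)\right) = 41138 \left(-31794 - 21038\right) = 41138 \left(-52832\right) = -2173402816$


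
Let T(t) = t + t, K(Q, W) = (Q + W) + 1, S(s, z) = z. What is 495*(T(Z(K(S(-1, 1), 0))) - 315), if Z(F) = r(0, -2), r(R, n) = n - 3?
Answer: -160875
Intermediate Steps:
r(R, n) = -3 + n
K(Q, W) = 1 + Q + W
Z(F) = -5 (Z(F) = -3 - 2 = -5)
T(t) = 2*t
495*(T(Z(K(S(-1, 1), 0))) - 315) = 495*(2*(-5) - 315) = 495*(-10 - 315) = 495*(-325) = -160875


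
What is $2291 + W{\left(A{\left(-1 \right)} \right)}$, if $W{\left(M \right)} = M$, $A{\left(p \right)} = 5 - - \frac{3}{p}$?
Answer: $2293$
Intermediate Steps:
$A{\left(p \right)} = 5 + \frac{3}{p}$
$2291 + W{\left(A{\left(-1 \right)} \right)} = 2291 + \left(5 + \frac{3}{-1}\right) = 2291 + \left(5 + 3 \left(-1\right)\right) = 2291 + \left(5 - 3\right) = 2291 + 2 = 2293$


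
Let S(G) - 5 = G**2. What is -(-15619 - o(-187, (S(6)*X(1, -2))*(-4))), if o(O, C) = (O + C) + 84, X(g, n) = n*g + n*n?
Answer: 15188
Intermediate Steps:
S(G) = 5 + G**2
X(g, n) = n**2 + g*n (X(g, n) = g*n + n**2 = n**2 + g*n)
o(O, C) = 84 + C + O (o(O, C) = (C + O) + 84 = 84 + C + O)
-(-15619 - o(-187, (S(6)*X(1, -2))*(-4))) = -(-15619 - (84 + ((5 + 6**2)*(-2*(1 - 2)))*(-4) - 187)) = -(-15619 - (84 + ((5 + 36)*(-2*(-1)))*(-4) - 187)) = -(-15619 - (84 + (41*2)*(-4) - 187)) = -(-15619 - (84 + 82*(-4) - 187)) = -(-15619 - (84 - 328 - 187)) = -(-15619 - 1*(-431)) = -(-15619 + 431) = -1*(-15188) = 15188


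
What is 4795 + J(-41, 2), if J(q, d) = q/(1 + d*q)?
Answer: 388436/81 ≈ 4795.5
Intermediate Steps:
J(q, d) = q/(1 + d*q)
4795 + J(-41, 2) = 4795 - 41/(1 + 2*(-41)) = 4795 - 41/(1 - 82) = 4795 - 41/(-81) = 4795 - 41*(-1/81) = 4795 + 41/81 = 388436/81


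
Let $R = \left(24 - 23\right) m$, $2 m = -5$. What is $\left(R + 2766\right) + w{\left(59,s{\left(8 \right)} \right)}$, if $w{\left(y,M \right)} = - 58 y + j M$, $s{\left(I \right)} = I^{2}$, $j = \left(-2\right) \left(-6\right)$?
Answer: $\frac{219}{2} \approx 109.5$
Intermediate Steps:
$m = - \frac{5}{2}$ ($m = \frac{1}{2} \left(-5\right) = - \frac{5}{2} \approx -2.5$)
$j = 12$
$R = - \frac{5}{2}$ ($R = \left(24 - 23\right) \left(- \frac{5}{2}\right) = 1 \left(- \frac{5}{2}\right) = - \frac{5}{2} \approx -2.5$)
$w{\left(y,M \right)} = - 58 y + 12 M$
$\left(R + 2766\right) + w{\left(59,s{\left(8 \right)} \right)} = \left(- \frac{5}{2} + 2766\right) + \left(\left(-58\right) 59 + 12 \cdot 8^{2}\right) = \frac{5527}{2} + \left(-3422 + 12 \cdot 64\right) = \frac{5527}{2} + \left(-3422 + 768\right) = \frac{5527}{2} - 2654 = \frac{219}{2}$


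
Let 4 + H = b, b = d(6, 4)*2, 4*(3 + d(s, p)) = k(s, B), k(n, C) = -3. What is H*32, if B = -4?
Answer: -368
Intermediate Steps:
d(s, p) = -15/4 (d(s, p) = -3 + (¼)*(-3) = -3 - ¾ = -15/4)
b = -15/2 (b = -15/4*2 = -15/2 ≈ -7.5000)
H = -23/2 (H = -4 - 15/2 = -23/2 ≈ -11.500)
H*32 = -23/2*32 = -368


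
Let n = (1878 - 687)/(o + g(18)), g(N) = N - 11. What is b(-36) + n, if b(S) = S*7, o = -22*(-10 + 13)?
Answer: -16059/59 ≈ -272.19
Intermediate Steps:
g(N) = -11 + N
o = -66 (o = -22*3 = -66)
n = -1191/59 (n = (1878 - 687)/(-66 + (-11 + 18)) = 1191/(-66 + 7) = 1191/(-59) = 1191*(-1/59) = -1191/59 ≈ -20.186)
b(S) = 7*S
b(-36) + n = 7*(-36) - 1191/59 = -252 - 1191/59 = -16059/59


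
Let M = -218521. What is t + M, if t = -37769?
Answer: -256290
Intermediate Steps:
t + M = -37769 - 218521 = -256290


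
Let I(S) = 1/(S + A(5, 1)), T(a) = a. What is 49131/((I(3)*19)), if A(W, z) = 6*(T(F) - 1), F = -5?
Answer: -1621323/19 ≈ -85333.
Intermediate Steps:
A(W, z) = -36 (A(W, z) = 6*(-5 - 1) = 6*(-6) = -36)
I(S) = 1/(-36 + S) (I(S) = 1/(S - 36) = 1/(-36 + S))
49131/((I(3)*19)) = 49131/((19/(-36 + 3))) = 49131/((19/(-33))) = 49131/((-1/33*19)) = 49131/(-19/33) = 49131*(-33/19) = -1621323/19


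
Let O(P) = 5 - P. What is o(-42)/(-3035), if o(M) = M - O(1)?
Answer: 46/3035 ≈ 0.015157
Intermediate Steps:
o(M) = -4 + M (o(M) = M - (5 - 1*1) = M - (5 - 1) = M - 1*4 = M - 4 = -4 + M)
o(-42)/(-3035) = (-4 - 42)/(-3035) = -46*(-1/3035) = 46/3035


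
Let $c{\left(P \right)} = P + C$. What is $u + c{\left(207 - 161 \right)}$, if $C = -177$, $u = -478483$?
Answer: $-478614$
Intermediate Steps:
$c{\left(P \right)} = -177 + P$ ($c{\left(P \right)} = P - 177 = -177 + P$)
$u + c{\left(207 - 161 \right)} = -478483 + \left(-177 + \left(207 - 161\right)\right) = -478483 + \left(-177 + 46\right) = -478483 - 131 = -478614$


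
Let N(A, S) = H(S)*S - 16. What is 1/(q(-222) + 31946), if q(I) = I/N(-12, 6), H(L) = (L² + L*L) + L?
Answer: 226/7219685 ≈ 3.1303e-5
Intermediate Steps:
H(L) = L + 2*L² (H(L) = (L² + L²) + L = 2*L² + L = L + 2*L²)
N(A, S) = -16 + S²*(1 + 2*S) (N(A, S) = (S*(1 + 2*S))*S - 16 = S²*(1 + 2*S) - 16 = -16 + S²*(1 + 2*S))
q(I) = I/452 (q(I) = I/(-16 + 6²*(1 + 2*6)) = I/(-16 + 36*(1 + 12)) = I/(-16 + 36*13) = I/(-16 + 468) = I/452)
1/(q(-222) + 31946) = 1/((1/452)*(-222) + 31946) = 1/(-111/226 + 31946) = 1/(7219685/226) = 226/7219685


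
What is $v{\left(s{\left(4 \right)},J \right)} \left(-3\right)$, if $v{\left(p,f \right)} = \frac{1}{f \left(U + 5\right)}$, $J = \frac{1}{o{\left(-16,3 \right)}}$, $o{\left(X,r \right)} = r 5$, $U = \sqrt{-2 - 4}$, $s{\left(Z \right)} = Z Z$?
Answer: $- \frac{225}{31} + \frac{45 i \sqrt{6}}{31} \approx -7.2581 + 3.5557 i$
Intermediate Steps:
$s{\left(Z \right)} = Z^{2}$
$U = i \sqrt{6}$ ($U = \sqrt{-6} = i \sqrt{6} \approx 2.4495 i$)
$o{\left(X,r \right)} = 5 r$
$J = \frac{1}{15}$ ($J = \frac{1}{5 \cdot 3} = \frac{1}{15} \approx 0.066667$)
$v{\left(p,f \right)} = \frac{1}{f \left(5 + i \sqrt{6}\right)}$ ($v{\left(p,f \right)} = \frac{1}{f \left(i \sqrt{6} + 5\right)} = \frac{1}{f \left(5 + i \sqrt{6}\right)}$)
$v{\left(s{\left(4 \right)},J \right)} \left(-3\right) = \frac{\frac{1}{\frac{1}{15}}}{5 + i \sqrt{6}} \left(-3\right) = \frac{15}{5 + i \sqrt{6}} \left(-3\right) = - \frac{45}{5 + i \sqrt{6}}$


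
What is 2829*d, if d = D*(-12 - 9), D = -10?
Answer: 594090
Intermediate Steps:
d = 210 (d = -10*(-12 - 9) = -10*(-21) = 210)
2829*d = 2829*210 = 594090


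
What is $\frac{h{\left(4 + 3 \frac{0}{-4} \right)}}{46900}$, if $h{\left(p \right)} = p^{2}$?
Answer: $\frac{4}{11725} \approx 0.00034115$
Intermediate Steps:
$\frac{h{\left(4 + 3 \frac{0}{-4} \right)}}{46900} = \frac{\left(4 + 3 \frac{0}{-4}\right)^{2}}{46900} = \left(4 + 3 \cdot 0 \left(- \frac{1}{4}\right)\right)^{2} \cdot \frac{1}{46900} = \left(4 + 3 \cdot 0\right)^{2} \cdot \frac{1}{46900} = \left(4 + 0\right)^{2} \cdot \frac{1}{46900} = 4^{2} \cdot \frac{1}{46900} = 16 \cdot \frac{1}{46900} = \frac{4}{11725}$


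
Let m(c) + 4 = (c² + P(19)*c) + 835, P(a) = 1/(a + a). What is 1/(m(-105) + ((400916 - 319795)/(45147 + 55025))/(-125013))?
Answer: 237933242484/2820279074231615 ≈ 8.4365e-5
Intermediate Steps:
P(a) = 1/(2*a)
m(c) = 831 + c² + c/38 (m(c) = -4 + ((c² + ((½)/19)*c) + 835) = -4 + ((c² + ((½)*(1/19))*c) + 835) = -4 + ((c² + c/38) + 835) = -4 + (835 + c² + c/38) = 831 + c² + c/38)
1/(m(-105) + ((400916 - 319795)/(45147 + 55025))/(-125013)) = 1/((831 + (-105)² + (1/38)*(-105)) + ((400916 - 319795)/(45147 + 55025))/(-125013)) = 1/((831 + 11025 - 105/38) + (81121/100172)*(-1/125013)) = 1/(450423/38 + (81121*(1/100172))*(-1/125013)) = 1/(450423/38 + (81121/100172)*(-1/125013)) = 1/(450423/38 - 81121/12522802236) = 1/(2820279074231615/237933242484) = 237933242484/2820279074231615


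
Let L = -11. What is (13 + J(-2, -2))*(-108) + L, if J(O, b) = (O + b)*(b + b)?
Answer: -3143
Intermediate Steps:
J(O, b) = 2*b*(O + b) (J(O, b) = (O + b)*(2*b) = 2*b*(O + b))
(13 + J(-2, -2))*(-108) + L = (13 + 2*(-2)*(-2 - 2))*(-108) - 11 = (13 + 2*(-2)*(-4))*(-108) - 11 = (13 + 16)*(-108) - 11 = 29*(-108) - 11 = -3132 - 11 = -3143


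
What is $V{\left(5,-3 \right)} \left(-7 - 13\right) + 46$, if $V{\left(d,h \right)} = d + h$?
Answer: $6$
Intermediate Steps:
$V{\left(5,-3 \right)} \left(-7 - 13\right) + 46 = \left(5 - 3\right) \left(-7 - 13\right) + 46 = 2 \left(-20\right) + 46 = -40 + 46 = 6$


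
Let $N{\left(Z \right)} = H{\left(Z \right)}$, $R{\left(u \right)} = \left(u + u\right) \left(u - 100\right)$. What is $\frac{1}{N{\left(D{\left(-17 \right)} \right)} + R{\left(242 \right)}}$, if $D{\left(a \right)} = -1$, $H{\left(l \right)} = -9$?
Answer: $\frac{1}{68719} \approx 1.4552 \cdot 10^{-5}$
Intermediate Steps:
$R{\left(u \right)} = 2 u \left(-100 + u\right)$
$N{\left(Z \right)} = -9$
$\frac{1}{N{\left(D{\left(-17 \right)} \right)} + R{\left(242 \right)}} = \frac{1}{-9 + 2 \cdot 242 \left(-100 + 242\right)} = \frac{1}{-9 + 2 \cdot 242 \cdot 142} = \frac{1}{-9 + 68728} = \frac{1}{68719}$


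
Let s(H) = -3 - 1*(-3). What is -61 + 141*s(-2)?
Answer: -61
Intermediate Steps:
s(H) = 0 (s(H) = -3 + 3 = 0)
-61 + 141*s(-2) = -61 + 141*0 = -61 + 0 = -61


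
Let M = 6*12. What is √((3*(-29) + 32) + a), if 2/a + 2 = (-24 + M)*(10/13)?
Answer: 2*I*√707786/227 ≈ 7.4123*I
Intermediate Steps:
M = 72
a = 13/227 (a = 2/(-2 + (-24 + 72)*(10/13)) = 2/(-2 + 48*(10*(1/13))) = 2/(-2 + 48*(10/13)) = 2/(-2 + 480/13) = 2/(454/13) = 2*(13/454) = 13/227 ≈ 0.057269)
√((3*(-29) + 32) + a) = √((3*(-29) + 32) + 13/227) = √((-87 + 32) + 13/227) = √(-55 + 13/227) = √(-12472/227) = 2*I*√707786/227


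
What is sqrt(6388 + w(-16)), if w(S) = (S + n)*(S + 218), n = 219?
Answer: 3*sqrt(5266) ≈ 217.70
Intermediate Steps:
w(S) = (218 + S)*(219 + S) (w(S) = (S + 219)*(S + 218) = (219 + S)*(218 + S) = (218 + S)*(219 + S))
sqrt(6388 + w(-16)) = sqrt(6388 + (47742 + (-16)**2 + 437*(-16))) = sqrt(6388 + (47742 + 256 - 6992)) = sqrt(6388 + 41006) = sqrt(47394) = 3*sqrt(5266)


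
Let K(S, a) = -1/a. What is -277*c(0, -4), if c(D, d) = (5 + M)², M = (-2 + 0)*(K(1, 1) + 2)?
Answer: -2493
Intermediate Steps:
M = -2 (M = (-2 + 0)*(-1/1 + 2) = -2*(-1*1 + 2) = -2*(-1 + 2) = -2*1 = -2)
c(D, d) = 9 (c(D, d) = (5 - 2)² = 3² = 9)
-277*c(0, -4) = -277*9 = -2493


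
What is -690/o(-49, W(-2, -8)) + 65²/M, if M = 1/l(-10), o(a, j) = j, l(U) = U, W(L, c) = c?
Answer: -168655/4 ≈ -42164.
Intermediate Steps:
M = -⅒ (M = 1/(-10) = -⅒ ≈ -0.10000)
-690/o(-49, W(-2, -8)) + 65²/M = -690/(-8) + 65²/(-⅒) = -690*(-⅛) + 4225*(-10) = 345/4 - 42250 = -168655/4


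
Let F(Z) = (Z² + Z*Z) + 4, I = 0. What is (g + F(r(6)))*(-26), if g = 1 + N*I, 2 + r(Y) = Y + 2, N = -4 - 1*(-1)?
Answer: -2002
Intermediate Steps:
N = -3 (N = -4 + 1 = -3)
r(Y) = Y (r(Y) = -2 + (Y + 2) = -2 + (2 + Y) = Y)
F(Z) = 4 + 2*Z² (F(Z) = (Z² + Z²) + 4 = 2*Z² + 4 = 4 + 2*Z²)
g = 1 (g = 1 - 3*0 = 1 + 0 = 1)
(g + F(r(6)))*(-26) = (1 + (4 + 2*6²))*(-26) = (1 + (4 + 2*36))*(-26) = (1 + (4 + 72))*(-26) = (1 + 76)*(-26) = 77*(-26) = -2002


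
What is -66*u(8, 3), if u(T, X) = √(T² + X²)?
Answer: -66*√73 ≈ -563.90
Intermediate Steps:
-66*u(8, 3) = -66*√(8² + 3²) = -66*√(64 + 9) = -66*√73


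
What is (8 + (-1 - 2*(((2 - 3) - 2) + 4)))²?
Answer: 25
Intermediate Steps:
(8 + (-1 - 2*(((2 - 3) - 2) + 4)))² = (8 + (-1 - 2*((-1 - 2) + 4)))² = (8 + (-1 - 2*(-3 + 4)))² = (8 + (-1 - 2*1))² = (8 + (-1 - 2))² = (8 - 3)² = 5² = 25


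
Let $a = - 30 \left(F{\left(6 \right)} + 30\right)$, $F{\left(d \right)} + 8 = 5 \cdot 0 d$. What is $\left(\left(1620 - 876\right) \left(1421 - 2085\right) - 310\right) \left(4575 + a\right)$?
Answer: $-1935286290$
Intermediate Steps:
$F{\left(d \right)} = -8$ ($F{\left(d \right)} = -8 + 5 \cdot 0 d = -8 + 0 d = -8 + 0 = -8$)
$a = -660$ ($a = - 30 \left(-8 + 30\right) = \left(-30\right) 22 = -660$)
$\left(\left(1620 - 876\right) \left(1421 - 2085\right) - 310\right) \left(4575 + a\right) = \left(\left(1620 - 876\right) \left(1421 - 2085\right) - 310\right) \left(4575 - 660\right) = \left(744 \left(-664\right) - 310\right) 3915 = \left(-494016 - 310\right) 3915 = \left(-494326\right) 3915 = -1935286290$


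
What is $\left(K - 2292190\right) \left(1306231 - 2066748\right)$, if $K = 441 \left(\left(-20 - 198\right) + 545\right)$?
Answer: $1633577587211$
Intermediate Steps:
$K = 144207$ ($K = 441 \left(-218 + 545\right) = 441 \cdot 327 = 144207$)
$\left(K - 2292190\right) \left(1306231 - 2066748\right) = \left(144207 - 2292190\right) \left(1306231 - 2066748\right) = \left(-2147983\right) \left(-760517\right) = 1633577587211$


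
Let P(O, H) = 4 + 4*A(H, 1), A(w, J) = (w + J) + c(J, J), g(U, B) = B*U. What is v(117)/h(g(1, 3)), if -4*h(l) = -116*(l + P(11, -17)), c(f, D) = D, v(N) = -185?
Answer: 185/1537 ≈ 0.12036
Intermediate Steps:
A(w, J) = w + 2*J (A(w, J) = (w + J) + J = (J + w) + J = w + 2*J)
P(O, H) = 12 + 4*H (P(O, H) = 4 + 4*(H + 2*1) = 4 + 4*(H + 2) = 4 + 4*(2 + H) = 4 + (8 + 4*H) = 12 + 4*H)
h(l) = -1624 + 29*l (h(l) = -(-29)*(l + (12 + 4*(-17))) = -(-29)*(l + (12 - 68)) = -(-29)*(l - 56) = -(-29)*(-56 + l) = -(6496 - 116*l)/4 = -1624 + 29*l)
v(117)/h(g(1, 3)) = -185/(-1624 + 29*(3*1)) = -185/(-1624 + 29*3) = -185/(-1624 + 87) = -185/(-1537) = -185*(-1/1537) = 185/1537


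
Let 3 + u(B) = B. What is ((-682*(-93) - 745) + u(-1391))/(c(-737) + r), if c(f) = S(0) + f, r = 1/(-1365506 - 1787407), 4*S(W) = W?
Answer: -193232579031/2323696882 ≈ -83.157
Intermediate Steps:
S(W) = W/4
r = -1/3152913 (r = 1/(-3152913) = -1/3152913 ≈ -3.1717e-7)
u(B) = -3 + B
c(f) = f (c(f) = (¼)*0 + f = 0 + f = f)
((-682*(-93) - 745) + u(-1391))/(c(-737) + r) = ((-682*(-93) - 745) + (-3 - 1391))/(-737 - 1/3152913) = ((63426 - 745) - 1394)/(-2323696882/3152913) = (62681 - 1394)*(-3152913/2323696882) = 61287*(-3152913/2323696882) = -193232579031/2323696882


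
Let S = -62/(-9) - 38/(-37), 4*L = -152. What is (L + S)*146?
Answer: -1462628/333 ≈ -4392.3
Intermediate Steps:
L = -38 (L = (1/4)*(-152) = -38)
S = 2636/333 (S = -62*(-1/9) - 38*(-1/37) = 62/9 + 38/37 = 2636/333 ≈ 7.9159)
(L + S)*146 = (-38 + 2636/333)*146 = -10018/333*146 = -1462628/333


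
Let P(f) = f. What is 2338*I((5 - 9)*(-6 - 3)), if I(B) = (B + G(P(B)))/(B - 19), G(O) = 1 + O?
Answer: 170674/17 ≈ 10040.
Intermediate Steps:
I(B) = (1 + 2*B)/(-19 + B) (I(B) = (B + (1 + B))/(B - 19) = (1 + 2*B)/(-19 + B))
2338*I((5 - 9)*(-6 - 3)) = 2338*((1 + 2*((5 - 9)*(-6 - 3)))/(-19 + (5 - 9)*(-6 - 3))) = 2338*((1 + 2*(-4*(-9)))/(-19 - 4*(-9))) = 2338*((1 + 2*36)/(-19 + 36)) = 2338*((1 + 72)/17) = 2338*((1/17)*73) = 2338*(73/17) = 170674/17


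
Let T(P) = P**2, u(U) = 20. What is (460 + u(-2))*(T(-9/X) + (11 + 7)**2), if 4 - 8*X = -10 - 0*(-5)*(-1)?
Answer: 8242560/49 ≈ 1.6822e+5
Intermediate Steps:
X = 7/4 (X = 1/2 - (-10 - 0*(-5)*(-1))/8 = 1/2 - (-10 - 0*(-1))/8 = 1/2 - (-10 - 1*0)/8 = 1/2 - (-10 + 0)/8 = 1/2 - 1/8*(-10) = 1/2 + 5/4 = 7/4 ≈ 1.7500)
(460 + u(-2))*(T(-9/X) + (11 + 7)**2) = (460 + 20)*((-9/7/4)**2 + (11 + 7)**2) = 480*((-9*4/7)**2 + 18**2) = 480*((-36/7)**2 + 324) = 480*(1296/49 + 324) = 480*(17172/49) = 8242560/49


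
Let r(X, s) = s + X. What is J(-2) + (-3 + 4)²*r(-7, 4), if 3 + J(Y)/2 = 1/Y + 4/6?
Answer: -26/3 ≈ -8.6667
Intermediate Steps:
J(Y) = -14/3 + 2/Y (J(Y) = -6 + 2*(1/Y + 4/6) = -6 + 2*(1/Y + 4*(⅙)) = -6 + 2*(1/Y + ⅔) = -6 + 2*(⅔ + 1/Y) = -6 + (4/3 + 2/Y) = -14/3 + 2/Y)
r(X, s) = X + s
J(-2) + (-3 + 4)²*r(-7, 4) = (-14/3 + 2/(-2)) + (-3 + 4)²*(-7 + 4) = (-14/3 + 2*(-½)) + 1²*(-3) = (-14/3 - 1) + 1*(-3) = -17/3 - 3 = -26/3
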